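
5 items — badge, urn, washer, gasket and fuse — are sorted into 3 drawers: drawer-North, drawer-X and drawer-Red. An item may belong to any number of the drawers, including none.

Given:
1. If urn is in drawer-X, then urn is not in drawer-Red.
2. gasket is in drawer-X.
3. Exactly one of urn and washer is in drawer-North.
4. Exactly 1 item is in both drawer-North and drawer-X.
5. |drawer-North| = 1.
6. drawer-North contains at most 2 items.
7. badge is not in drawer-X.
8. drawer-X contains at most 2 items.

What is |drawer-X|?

2

From (2): gasket ∈ drawer-X.
From (7): badge ∉ drawer-X.
Suppose badge ∈ drawer-North: no assignment then satisfies all the clues, so badge ∉ drawer-North.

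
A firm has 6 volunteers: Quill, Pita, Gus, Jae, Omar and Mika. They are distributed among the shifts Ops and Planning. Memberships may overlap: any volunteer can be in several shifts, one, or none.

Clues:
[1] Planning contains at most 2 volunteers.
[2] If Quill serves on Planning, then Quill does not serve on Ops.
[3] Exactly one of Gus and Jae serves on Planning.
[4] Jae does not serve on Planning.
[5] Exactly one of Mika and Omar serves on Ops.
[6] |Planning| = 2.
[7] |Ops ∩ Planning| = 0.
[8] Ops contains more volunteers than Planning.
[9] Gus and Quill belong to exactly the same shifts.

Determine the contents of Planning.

From (4): Jae ∉ Planning.
(3) (exactly one): Gus ∈ Planning.
(9): Quill matches Gus: Quill ∈ Planning.
(1): Planning already has 2, so the rest are out.
(2): Quill ∉ Ops.
(9): Gus matches Quill: Gus ∉ Ops.

Planning = {Gus, Quill}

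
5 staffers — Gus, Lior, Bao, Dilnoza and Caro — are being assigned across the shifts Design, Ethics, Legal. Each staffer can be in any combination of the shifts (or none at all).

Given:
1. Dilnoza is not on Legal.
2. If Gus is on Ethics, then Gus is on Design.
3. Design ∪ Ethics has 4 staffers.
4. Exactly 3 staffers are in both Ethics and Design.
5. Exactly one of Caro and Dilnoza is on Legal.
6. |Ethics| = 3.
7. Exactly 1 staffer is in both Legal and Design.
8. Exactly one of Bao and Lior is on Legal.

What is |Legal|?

2

From (1): Dilnoza ∉ Legal.
(5) (exactly one): Caro ∈ Legal.
Suppose Gus ∉ Design: no assignment then satisfies all the clues, so Gus ∈ Design.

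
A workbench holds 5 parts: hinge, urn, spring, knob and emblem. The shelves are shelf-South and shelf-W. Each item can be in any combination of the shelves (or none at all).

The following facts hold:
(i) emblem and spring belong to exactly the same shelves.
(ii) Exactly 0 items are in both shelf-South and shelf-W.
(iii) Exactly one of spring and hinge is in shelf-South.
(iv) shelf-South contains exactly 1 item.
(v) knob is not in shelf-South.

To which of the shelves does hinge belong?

hinge: shelf-South

From (v): knob ∉ shelf-South.
Suppose hinge ∉ shelf-South: no assignment then satisfies all the clues, so hinge ∈ shelf-South.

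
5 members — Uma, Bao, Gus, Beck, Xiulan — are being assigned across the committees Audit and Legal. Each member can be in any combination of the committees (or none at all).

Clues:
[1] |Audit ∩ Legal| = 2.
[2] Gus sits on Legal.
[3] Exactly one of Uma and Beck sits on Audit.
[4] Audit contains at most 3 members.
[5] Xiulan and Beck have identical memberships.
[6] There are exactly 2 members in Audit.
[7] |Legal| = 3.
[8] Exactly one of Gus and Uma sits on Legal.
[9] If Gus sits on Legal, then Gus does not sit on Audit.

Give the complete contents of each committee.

Audit = {Beck, Xiulan}; Legal = {Beck, Gus, Xiulan}

From (2): Gus ∈ Legal.
(8) (exactly one): Uma ∉ Legal.
(9): Gus ∉ Audit.
Suppose Uma ∈ Audit: no assignment then satisfies all the clues, so Uma ∉ Audit.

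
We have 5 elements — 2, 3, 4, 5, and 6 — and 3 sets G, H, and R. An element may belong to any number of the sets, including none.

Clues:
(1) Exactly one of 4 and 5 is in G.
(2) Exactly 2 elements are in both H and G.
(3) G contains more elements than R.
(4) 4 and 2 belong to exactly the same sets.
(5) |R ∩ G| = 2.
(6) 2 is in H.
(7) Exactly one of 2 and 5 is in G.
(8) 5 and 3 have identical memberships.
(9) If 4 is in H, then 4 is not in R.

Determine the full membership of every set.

G = {3, 5, 6}; H = {2, 3, 4, 5}; R = {3, 5}

From (6): 2 ∈ H.
(4): 4 matches 2: 4 ∈ H.
(9): 4 ∉ R.
(4): 2 matches 4: 2 ∉ R.
Suppose 2 ∈ G: no assignment then satisfies all the clues, so 2 ∉ G.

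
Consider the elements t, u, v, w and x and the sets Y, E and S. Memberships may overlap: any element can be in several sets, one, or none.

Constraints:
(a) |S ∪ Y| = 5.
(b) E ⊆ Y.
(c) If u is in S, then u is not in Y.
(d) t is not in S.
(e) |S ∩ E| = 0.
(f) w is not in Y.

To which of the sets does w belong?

From (d): t ∉ S.
From (f): w ∉ Y.
(b) contrapositive: w ∉ E.
Suppose w ∉ S: no assignment then satisfies all the clues, so w ∈ S.

w: S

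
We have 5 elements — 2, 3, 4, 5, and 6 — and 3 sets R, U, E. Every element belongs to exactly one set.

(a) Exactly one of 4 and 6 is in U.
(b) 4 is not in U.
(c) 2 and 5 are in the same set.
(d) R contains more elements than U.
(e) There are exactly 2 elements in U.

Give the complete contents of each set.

R = {2, 4, 5}; U = {3, 6}; E = {}

From (b): 4 ∉ U.
(a) (exactly one): 6 ∈ U.
Suppose 2 ∉ R: no assignment then satisfies all the clues, so 2 ∈ R.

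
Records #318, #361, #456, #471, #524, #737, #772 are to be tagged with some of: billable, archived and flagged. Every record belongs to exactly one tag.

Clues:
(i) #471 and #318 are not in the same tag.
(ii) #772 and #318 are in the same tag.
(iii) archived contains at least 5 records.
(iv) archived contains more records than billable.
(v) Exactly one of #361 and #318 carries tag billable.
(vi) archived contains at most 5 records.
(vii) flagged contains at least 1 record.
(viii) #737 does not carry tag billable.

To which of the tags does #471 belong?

#471: flagged

From (viii): #737 ∉ billable.
Suppose #471 ∈ billable: no assignment then satisfies all the clues, so #471 ∉ billable.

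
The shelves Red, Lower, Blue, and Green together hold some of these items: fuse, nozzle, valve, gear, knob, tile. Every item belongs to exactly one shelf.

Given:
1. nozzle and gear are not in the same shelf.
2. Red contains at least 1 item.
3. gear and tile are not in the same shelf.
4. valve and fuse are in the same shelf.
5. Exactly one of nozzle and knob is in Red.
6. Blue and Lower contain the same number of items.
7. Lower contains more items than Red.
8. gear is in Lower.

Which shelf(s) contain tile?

tile: Green

From (8): gear ∈ Lower.
(1): nozzle ∉ Lower.
(3): tile ∉ Lower.
Suppose tile ∈ Red: no assignment then satisfies all the clues, so tile ∉ Red.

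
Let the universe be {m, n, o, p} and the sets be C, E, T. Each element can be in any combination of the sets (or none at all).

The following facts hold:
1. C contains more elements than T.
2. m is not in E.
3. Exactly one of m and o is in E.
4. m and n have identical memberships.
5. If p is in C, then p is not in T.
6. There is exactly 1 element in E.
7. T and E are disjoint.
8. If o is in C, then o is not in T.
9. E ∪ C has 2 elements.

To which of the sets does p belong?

p: C

From (2): m ∉ E.
(3) (exactly one): o ∈ E.
(4): n matches m: n ∉ E.
(6): E already has 1, so the rest are out.
(7) (disjoint): o ∉ T.
Suppose p ∉ C: no assignment then satisfies all the clues, so p ∈ C.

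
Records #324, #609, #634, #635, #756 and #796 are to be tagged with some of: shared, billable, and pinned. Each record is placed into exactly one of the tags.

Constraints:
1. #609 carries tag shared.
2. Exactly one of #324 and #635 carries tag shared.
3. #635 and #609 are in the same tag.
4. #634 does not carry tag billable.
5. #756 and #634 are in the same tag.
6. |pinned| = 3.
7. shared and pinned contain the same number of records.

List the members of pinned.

pinned = {#324, #634, #756}

From (1): #609 ∈ shared.
From (4): #634 ∉ billable.
(3): #635 matches #609: #635 ∈ shared.
(5): #756 matches #634: #756 ∉ billable.
(2) (exactly one): #324 ∉ shared.
Suppose #324 ∉ pinned: no assignment then satisfies all the clues, so #324 ∈ pinned.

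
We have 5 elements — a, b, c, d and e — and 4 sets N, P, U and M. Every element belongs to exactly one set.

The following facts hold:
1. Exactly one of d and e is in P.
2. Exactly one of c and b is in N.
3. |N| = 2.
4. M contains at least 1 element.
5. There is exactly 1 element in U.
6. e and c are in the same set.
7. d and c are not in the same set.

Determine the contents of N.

N = {c, e}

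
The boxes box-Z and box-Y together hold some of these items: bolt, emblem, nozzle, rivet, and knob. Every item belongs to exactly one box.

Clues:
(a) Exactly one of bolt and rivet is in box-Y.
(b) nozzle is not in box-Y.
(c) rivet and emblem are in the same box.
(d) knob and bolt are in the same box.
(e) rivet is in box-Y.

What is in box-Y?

box-Y = {emblem, rivet}

From (b): nozzle ∉ box-Y.
From (e): rivet ∈ box-Y.
(a) (exactly one): bolt ∉ box-Y.
(c): emblem matches rivet: emblem ∉ box-Z.
(c): emblem matches rivet: emblem ∈ box-Y.
(d): knob matches bolt: knob ∉ box-Y.
Only one box left: bolt ∈ box-Z.
Only one box left: nozzle ∈ box-Z.
Only one box left: knob ∈ box-Z.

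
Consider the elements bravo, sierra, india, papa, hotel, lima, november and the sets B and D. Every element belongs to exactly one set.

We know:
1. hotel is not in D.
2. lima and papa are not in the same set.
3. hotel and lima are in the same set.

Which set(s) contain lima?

From (1): hotel ∉ D.
(3): lima matches hotel: lima ∉ D.
Only one set left: hotel ∈ B.
Only one set left: lima ∈ B.
(2): papa ∉ B.
Only one set left: papa ∈ D.

lima: B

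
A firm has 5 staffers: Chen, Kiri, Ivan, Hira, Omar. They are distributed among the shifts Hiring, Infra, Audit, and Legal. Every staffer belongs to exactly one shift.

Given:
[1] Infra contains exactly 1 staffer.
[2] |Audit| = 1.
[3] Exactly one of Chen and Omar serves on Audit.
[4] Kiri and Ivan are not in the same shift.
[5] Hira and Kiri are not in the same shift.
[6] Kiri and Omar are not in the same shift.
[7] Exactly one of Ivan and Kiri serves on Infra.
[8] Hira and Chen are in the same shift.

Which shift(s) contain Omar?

Omar: Audit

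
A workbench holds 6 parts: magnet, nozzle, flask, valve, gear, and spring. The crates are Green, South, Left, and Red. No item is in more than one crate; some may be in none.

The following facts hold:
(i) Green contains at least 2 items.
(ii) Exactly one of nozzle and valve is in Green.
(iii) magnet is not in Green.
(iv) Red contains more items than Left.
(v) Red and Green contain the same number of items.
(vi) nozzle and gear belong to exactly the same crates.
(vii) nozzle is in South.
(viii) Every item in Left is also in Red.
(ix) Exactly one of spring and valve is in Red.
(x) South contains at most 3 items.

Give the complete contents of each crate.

Green = {flask, valve}; South = {gear, nozzle}; Left = {}; Red = {magnet, spring}

From (iii): magnet ∉ Green.
From (vii): nozzle ∈ South.
(ii) (exactly one): valve ∈ Green.
(vi): gear matches nozzle: gear ∉ Green.
(vi): gear matches nozzle: gear ∈ South.
(ix) (exactly one): spring ∈ Red.
(i): only 2 candidates remain for Green, so all are in.
Suppose magnet ∈ South: no assignment then satisfies all the clues, so magnet ∉ South.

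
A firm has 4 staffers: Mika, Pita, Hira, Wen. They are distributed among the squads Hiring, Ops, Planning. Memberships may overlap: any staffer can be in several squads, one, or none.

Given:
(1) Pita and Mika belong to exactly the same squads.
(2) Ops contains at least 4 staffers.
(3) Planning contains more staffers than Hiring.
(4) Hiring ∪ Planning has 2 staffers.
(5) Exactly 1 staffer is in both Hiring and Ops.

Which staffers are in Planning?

Planning = {Hira, Wen}

(2): only 4 candidates remain for Ops, so all are in.
Suppose Mika ∈ Planning: no assignment then satisfies all the clues, so Mika ∉ Planning.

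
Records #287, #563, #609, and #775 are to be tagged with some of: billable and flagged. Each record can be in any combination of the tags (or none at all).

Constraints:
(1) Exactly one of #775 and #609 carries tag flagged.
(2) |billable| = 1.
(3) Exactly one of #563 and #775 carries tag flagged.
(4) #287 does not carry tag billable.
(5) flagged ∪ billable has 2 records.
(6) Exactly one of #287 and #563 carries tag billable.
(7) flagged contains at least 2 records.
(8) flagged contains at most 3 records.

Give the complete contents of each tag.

billable = {#563}; flagged = {#563, #609}

From (4): #287 ∉ billable.
(6) (exactly one): #563 ∈ billable.
(2): billable already has 1, so the rest are out.
Suppose #287 ∈ flagged: no assignment then satisfies all the clues, so #287 ∉ flagged.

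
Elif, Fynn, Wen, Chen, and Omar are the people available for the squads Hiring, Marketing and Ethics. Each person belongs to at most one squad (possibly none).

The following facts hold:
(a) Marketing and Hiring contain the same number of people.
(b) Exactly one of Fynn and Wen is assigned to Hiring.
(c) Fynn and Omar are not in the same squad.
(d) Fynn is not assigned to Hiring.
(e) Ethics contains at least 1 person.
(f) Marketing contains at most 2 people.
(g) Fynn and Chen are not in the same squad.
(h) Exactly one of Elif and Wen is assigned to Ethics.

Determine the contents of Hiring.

Hiring = {Wen}

From (d): Fynn ∉ Hiring.
(b) (exactly one): Wen ∈ Hiring.
(h) (exactly one): Elif ∈ Ethics.
Suppose Chen ∈ Hiring: no assignment then satisfies all the clues, so Chen ∉ Hiring.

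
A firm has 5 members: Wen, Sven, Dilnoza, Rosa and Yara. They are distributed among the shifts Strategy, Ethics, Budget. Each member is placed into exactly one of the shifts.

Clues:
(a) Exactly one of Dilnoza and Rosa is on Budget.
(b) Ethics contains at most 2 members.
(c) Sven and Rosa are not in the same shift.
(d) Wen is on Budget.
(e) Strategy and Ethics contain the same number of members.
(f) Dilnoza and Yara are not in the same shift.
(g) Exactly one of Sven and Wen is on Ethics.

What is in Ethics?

Ethics = {Sven}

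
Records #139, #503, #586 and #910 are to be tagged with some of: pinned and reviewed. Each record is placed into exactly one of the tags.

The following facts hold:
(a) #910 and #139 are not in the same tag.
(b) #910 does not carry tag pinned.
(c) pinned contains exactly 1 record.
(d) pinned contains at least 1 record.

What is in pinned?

pinned = {#139}

From (b): #910 ∉ pinned.
Only one tag left: #910 ∈ reviewed.
(a): #139 ∉ reviewed.
Only one tag left: #139 ∈ pinned.
(c): pinned already has 1, so the rest are out.
Only one tag left: #503 ∈ reviewed.
Only one tag left: #586 ∈ reviewed.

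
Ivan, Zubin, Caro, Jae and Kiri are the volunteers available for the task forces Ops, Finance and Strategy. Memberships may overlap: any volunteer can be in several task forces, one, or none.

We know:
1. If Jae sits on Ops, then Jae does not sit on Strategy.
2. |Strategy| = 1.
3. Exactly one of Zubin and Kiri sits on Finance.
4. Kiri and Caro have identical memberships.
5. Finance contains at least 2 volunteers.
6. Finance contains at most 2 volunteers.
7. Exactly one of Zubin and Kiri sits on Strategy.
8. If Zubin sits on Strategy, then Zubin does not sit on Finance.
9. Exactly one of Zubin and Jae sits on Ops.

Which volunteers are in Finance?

Finance = {Caro, Kiri}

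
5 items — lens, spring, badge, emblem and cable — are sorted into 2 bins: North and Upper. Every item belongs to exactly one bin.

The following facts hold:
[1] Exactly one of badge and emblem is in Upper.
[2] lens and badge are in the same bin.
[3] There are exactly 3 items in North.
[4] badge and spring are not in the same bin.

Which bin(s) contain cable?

cable: North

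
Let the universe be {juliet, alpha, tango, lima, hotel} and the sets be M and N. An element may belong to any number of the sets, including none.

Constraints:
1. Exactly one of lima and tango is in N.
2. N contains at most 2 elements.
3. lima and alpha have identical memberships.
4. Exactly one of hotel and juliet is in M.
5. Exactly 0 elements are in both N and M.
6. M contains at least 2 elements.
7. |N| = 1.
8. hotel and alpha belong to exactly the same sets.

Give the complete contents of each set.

M = {alpha, hotel, lima}; N = {tango}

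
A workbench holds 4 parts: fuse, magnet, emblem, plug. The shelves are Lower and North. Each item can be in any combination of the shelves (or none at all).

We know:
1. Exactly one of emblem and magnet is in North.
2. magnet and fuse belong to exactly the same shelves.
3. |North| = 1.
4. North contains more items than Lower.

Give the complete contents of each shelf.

Lower = {}; North = {emblem}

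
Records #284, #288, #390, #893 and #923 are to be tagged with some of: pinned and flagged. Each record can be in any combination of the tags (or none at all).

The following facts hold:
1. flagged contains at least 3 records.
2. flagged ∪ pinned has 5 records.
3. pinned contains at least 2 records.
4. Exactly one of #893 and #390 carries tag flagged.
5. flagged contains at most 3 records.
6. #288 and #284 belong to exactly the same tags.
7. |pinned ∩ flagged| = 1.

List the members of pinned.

pinned = {#390, #893, #923}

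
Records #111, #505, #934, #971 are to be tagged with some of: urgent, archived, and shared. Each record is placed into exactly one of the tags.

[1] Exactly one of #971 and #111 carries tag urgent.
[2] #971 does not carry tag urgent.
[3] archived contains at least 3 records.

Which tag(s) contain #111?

#111: urgent

From (2): #971 ∉ urgent.
(1) (exactly one): #111 ∈ urgent.
(3): only 3 candidates remain for archived, so all are in.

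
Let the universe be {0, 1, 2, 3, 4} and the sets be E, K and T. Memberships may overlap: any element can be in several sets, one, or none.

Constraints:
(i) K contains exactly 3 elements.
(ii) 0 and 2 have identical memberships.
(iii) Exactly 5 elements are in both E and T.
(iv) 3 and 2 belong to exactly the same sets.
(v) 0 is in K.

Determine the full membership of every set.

E = {0, 1, 2, 3, 4}; K = {0, 2, 3}; T = {0, 1, 2, 3, 4}

From (v): 0 ∈ K.
(ii): 2 matches 0: 2 ∈ K.
(iv): 3 matches 2: 3 ∈ K.
(i): K already has 3, so the rest are out.
Suppose 0 ∉ E: no assignment then satisfies all the clues, so 0 ∈ E.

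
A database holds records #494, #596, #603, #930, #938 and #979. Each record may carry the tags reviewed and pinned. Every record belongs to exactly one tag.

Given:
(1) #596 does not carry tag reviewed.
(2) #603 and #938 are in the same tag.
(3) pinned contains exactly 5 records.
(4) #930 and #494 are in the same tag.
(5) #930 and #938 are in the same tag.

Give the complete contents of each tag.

reviewed = {#979}; pinned = {#494, #596, #603, #930, #938}

From (1): #596 ∉ reviewed.
Only one tag left: #596 ∈ pinned.
Suppose #494 ∈ reviewed: no assignment then satisfies all the clues, so #494 ∉ reviewed.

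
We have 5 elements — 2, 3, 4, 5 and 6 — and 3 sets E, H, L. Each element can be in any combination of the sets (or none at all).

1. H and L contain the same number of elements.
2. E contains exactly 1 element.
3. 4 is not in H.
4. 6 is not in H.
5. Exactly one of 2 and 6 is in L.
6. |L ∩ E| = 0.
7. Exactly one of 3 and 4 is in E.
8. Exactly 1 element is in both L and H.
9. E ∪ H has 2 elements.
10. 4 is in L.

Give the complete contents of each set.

E = {3}; H = {2, 3}; L = {2, 4}

From (3): 4 ∉ H.
From (4): 6 ∉ H.
From (10): 4 ∈ L.
Suppose 2 ∈ E: no assignment then satisfies all the clues, so 2 ∉ E.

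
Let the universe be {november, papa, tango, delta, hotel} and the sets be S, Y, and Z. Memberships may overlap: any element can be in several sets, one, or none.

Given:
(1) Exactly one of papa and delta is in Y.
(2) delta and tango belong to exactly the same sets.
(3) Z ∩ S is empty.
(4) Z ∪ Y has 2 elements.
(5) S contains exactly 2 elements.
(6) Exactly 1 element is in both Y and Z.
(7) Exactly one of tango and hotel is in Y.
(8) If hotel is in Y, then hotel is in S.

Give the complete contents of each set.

S = {hotel, november}; Y = {hotel, papa}; Z = {papa}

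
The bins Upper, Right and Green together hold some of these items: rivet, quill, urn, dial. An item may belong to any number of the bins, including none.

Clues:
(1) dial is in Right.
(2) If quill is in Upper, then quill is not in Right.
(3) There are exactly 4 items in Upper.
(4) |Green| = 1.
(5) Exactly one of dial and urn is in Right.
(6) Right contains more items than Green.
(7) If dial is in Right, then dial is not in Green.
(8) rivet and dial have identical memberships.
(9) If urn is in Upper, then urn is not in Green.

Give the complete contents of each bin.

Upper = {dial, quill, rivet, urn}; Right = {dial, rivet}; Green = {quill}

From (1): dial ∈ Right.
(3): only 4 candidates remain for Upper, so all are in.
(5) (exactly one): urn ∉ Right.
(7): dial ∉ Green.
(8): rivet matches dial: rivet ∈ Right.
(8): rivet matches dial: rivet ∉ Green.
(9): urn ∉ Green.
(2): quill ∉ Right.
(4): only 1 candidates remain for Green, so all are in.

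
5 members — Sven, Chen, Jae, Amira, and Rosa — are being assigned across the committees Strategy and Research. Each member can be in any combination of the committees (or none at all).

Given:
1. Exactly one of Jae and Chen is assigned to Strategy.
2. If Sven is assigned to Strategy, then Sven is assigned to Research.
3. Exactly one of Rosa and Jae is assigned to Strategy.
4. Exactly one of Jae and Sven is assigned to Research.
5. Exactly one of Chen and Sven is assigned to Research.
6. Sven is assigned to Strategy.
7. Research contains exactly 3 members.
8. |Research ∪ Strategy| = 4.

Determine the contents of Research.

Research = {Amira, Rosa, Sven}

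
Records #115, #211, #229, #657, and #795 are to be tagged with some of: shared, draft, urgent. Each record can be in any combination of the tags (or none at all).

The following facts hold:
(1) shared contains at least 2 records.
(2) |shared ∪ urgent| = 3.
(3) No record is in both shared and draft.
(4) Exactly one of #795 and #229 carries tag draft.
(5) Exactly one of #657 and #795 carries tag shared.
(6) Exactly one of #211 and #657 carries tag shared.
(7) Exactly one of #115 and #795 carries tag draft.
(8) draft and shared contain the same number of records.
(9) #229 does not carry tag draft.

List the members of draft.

From (9): #229 ∉ draft.
(4) (exactly one): #795 ∈ draft.
(7) (exactly one): #115 ∉ draft.
(3) (disjoint): #795 ∉ shared.
(5) (exactly one): #657 ∈ shared.
(6) (exactly one): #211 ∉ shared.
(3) (disjoint): #657 ∉ draft.
Suppose #211 ∉ draft: no assignment then satisfies all the clues, so #211 ∈ draft.

draft = {#211, #795}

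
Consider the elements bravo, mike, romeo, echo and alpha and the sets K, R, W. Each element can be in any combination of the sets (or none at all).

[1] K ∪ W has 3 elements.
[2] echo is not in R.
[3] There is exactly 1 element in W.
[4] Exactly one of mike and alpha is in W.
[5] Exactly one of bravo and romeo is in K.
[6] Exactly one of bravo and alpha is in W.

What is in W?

W = {alpha}

From (2): echo ∉ R.
Suppose bravo ∈ W: no assignment then satisfies all the clues, so bravo ∉ W.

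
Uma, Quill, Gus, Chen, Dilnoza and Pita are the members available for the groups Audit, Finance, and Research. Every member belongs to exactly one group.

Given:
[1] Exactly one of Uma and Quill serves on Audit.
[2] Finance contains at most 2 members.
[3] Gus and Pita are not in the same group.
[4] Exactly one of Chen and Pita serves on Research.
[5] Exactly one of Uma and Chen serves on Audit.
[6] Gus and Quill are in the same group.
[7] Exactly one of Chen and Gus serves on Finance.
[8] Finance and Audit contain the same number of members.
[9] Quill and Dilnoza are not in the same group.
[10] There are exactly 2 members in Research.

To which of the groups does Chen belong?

Chen: Research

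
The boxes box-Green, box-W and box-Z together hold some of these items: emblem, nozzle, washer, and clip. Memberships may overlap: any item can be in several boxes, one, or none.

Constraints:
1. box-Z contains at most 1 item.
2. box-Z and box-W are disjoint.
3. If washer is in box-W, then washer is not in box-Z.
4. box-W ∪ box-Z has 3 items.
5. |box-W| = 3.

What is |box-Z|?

0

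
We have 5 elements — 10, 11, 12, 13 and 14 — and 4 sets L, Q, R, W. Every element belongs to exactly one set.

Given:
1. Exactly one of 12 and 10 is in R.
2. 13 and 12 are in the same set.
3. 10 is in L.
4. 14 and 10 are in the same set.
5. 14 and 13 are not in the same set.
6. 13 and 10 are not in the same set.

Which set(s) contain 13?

From (3): 10 ∈ L.
(1) (exactly one): 12 ∈ R.
(2): 13 matches 12: 13 ∉ L.
(2): 13 matches 12: 13 ∉ Q.
(2): 13 matches 12: 13 ∈ R.
(4): 14 matches 10: 14 ∈ L.

13: R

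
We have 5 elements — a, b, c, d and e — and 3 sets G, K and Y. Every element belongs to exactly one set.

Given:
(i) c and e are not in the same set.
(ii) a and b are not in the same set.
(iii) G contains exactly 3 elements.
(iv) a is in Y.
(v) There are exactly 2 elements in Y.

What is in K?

K = {}

From (iv): a ∈ Y.
(ii): b ∉ Y.
Suppose b ∈ K: no assignment then satisfies all the clues, so b ∉ K.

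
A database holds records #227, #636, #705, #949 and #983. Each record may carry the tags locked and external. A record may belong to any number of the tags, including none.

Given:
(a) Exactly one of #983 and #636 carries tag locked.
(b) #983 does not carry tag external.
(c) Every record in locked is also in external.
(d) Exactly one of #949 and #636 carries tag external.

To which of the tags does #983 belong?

#983: none

From (b): #983 ∉ external.
(c) contrapositive: #983 ∉ locked.
(a) (exactly one): #636 ∈ locked.
(c) with #636 ∈ locked: #636 ∈ external.
(d) (exactly one): #949 ∉ external.
(c) contrapositive: #949 ∉ locked.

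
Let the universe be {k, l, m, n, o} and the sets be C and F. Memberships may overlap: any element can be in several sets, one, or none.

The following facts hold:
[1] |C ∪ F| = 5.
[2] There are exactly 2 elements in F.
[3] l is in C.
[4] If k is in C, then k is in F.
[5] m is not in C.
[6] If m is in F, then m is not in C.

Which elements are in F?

F = {k, m}

From (3): l ∈ C.
From (5): m ∉ C.
Suppose k ∉ F: no assignment then satisfies all the clues, so k ∈ F.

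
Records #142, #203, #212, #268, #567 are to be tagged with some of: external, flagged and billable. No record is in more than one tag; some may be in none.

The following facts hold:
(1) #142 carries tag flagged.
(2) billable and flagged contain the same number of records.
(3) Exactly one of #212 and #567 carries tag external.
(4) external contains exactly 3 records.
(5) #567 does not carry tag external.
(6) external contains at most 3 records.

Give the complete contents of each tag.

external = {#203, #212, #268}; flagged = {#142}; billable = {#567}

From (1): #142 ∈ flagged.
From (5): #567 ∉ external.
(3) (exactly one): #212 ∈ external.
(4): only 3 candidates remain for external, so all are in.
Suppose #567 ∈ flagged: no assignment then satisfies all the clues, so #567 ∉ flagged.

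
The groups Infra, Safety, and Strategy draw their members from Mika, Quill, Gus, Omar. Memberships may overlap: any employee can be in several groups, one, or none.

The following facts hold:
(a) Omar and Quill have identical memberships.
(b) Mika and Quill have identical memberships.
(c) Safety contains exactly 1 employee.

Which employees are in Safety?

Safety = {Gus}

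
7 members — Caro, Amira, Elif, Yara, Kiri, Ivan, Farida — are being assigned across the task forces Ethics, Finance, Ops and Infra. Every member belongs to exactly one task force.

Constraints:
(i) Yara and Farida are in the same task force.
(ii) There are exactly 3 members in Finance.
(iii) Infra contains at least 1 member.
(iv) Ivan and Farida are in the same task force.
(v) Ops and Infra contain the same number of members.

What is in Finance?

Finance = {Farida, Ivan, Yara}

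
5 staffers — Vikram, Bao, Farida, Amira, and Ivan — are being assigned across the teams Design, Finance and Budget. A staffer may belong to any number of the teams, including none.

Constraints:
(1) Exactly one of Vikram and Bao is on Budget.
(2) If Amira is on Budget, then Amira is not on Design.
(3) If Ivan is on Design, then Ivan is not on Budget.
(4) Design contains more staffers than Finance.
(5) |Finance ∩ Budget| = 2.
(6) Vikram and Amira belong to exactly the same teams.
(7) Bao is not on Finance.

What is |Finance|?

2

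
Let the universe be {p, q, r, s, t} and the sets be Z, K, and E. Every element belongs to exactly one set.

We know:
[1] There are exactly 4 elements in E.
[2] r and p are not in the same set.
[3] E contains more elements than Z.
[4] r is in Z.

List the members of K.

K = {}

From (4): r ∈ Z.
(1): only 4 candidates remain for E, so all are in.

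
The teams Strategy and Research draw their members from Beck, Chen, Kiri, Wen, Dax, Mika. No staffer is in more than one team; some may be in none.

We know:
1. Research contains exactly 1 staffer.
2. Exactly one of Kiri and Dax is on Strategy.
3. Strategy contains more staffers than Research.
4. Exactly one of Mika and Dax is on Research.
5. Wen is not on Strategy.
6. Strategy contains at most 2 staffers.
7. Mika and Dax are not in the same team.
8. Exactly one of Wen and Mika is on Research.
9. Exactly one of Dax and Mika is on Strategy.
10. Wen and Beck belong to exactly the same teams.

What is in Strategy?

Strategy = {Chen, Dax}

From (5): Wen ∉ Strategy.
(10): Beck matches Wen: Beck ∉ Strategy.
Suppose Chen ∉ Strategy: no assignment then satisfies all the clues, so Chen ∈ Strategy.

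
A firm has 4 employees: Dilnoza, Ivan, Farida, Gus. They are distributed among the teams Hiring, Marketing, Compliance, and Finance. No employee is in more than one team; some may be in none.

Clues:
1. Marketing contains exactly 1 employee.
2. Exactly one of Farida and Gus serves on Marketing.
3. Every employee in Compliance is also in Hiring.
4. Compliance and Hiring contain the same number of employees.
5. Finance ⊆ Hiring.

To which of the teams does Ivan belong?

Ivan: none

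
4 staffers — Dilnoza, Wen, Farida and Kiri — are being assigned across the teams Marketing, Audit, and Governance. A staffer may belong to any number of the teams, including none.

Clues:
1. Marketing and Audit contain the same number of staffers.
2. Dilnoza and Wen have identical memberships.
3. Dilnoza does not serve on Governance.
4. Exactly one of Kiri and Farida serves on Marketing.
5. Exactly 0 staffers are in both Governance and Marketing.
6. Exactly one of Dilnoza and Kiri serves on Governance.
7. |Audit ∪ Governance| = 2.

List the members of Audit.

Audit = {Farida}

From (3): Dilnoza ∉ Governance.
(2): Wen matches Dilnoza: Wen ∉ Governance.
(6) (exactly one): Kiri ∈ Governance.
Suppose Dilnoza ∈ Audit: no assignment then satisfies all the clues, so Dilnoza ∉ Audit.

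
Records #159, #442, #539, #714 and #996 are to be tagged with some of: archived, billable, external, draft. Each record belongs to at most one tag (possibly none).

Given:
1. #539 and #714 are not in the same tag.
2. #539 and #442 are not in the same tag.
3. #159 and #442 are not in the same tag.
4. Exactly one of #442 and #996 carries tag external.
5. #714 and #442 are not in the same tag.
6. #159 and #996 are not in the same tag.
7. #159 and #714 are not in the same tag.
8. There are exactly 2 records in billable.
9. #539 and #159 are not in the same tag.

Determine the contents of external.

external = {#442}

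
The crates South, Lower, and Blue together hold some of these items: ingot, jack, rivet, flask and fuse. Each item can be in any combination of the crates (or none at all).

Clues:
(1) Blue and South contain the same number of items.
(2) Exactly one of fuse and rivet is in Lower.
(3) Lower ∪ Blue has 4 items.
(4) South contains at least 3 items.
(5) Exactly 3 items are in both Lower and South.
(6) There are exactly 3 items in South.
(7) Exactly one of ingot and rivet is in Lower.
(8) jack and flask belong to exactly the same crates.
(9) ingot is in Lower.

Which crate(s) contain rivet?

rivet: none

From (9): ingot ∈ Lower.
(7) (exactly one): rivet ∉ Lower.
(2) (exactly one): fuse ∈ Lower.
Suppose rivet ∈ South: no assignment then satisfies all the clues, so rivet ∉ South.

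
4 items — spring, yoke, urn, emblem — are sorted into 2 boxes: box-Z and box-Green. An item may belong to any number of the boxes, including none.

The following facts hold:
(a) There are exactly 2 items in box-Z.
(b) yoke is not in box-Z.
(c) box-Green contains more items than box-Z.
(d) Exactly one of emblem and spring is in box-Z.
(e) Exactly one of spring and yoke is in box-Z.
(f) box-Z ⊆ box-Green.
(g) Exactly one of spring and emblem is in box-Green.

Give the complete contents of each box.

From (b): yoke ∉ box-Z.
(e) (exactly one): spring ∈ box-Z.
(f) with spring ∈ box-Z: spring ∈ box-Green.
(g) (exactly one): emblem ∉ box-Green.
(d) (exactly one): emblem ∉ box-Z.
(a): only 2 candidates remain for box-Z, so all are in.
(f) with urn ∈ box-Z: urn ∈ box-Green.
Suppose yoke ∉ box-Green: no assignment then satisfies all the clues, so yoke ∈ box-Green.

box-Z = {spring, urn}; box-Green = {spring, urn, yoke}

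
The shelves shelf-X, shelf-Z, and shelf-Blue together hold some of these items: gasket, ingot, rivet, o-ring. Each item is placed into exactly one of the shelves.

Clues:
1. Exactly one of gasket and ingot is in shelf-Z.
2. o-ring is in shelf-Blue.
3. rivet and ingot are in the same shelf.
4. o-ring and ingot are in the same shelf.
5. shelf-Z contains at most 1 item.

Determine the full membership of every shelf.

From (2): o-ring ∈ shelf-Blue.
(4): ingot matches o-ring: ingot ∉ shelf-X.
(4): ingot matches o-ring: ingot ∉ shelf-Z.
(4): ingot matches o-ring: ingot ∈ shelf-Blue.
(1) (exactly one): gasket ∈ shelf-Z.
(3): rivet matches ingot: rivet ∉ shelf-X.
(3): rivet matches ingot: rivet ∉ shelf-Z.
(3): rivet matches ingot: rivet ∈ shelf-Blue.

shelf-X = {}; shelf-Z = {gasket}; shelf-Blue = {ingot, o-ring, rivet}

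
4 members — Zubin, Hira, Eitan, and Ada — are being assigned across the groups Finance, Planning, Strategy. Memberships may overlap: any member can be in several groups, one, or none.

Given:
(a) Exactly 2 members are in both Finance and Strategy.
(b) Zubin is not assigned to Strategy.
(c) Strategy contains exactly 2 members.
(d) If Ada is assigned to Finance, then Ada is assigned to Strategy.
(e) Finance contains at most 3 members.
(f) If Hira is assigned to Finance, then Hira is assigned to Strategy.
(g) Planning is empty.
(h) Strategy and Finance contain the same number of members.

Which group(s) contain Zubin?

From (b): Zubin ∉ Strategy.
(g): Planning already has 0, so the rest are out.
Suppose Zubin ∈ Finance: no assignment then satisfies all the clues, so Zubin ∉ Finance.

Zubin: none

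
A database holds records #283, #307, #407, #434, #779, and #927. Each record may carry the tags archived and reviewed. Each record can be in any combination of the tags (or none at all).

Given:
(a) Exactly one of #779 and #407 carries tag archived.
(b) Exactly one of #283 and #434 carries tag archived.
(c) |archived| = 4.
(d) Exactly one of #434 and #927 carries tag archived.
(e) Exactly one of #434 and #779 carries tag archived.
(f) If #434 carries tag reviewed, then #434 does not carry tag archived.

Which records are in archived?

archived = {#283, #307, #779, #927}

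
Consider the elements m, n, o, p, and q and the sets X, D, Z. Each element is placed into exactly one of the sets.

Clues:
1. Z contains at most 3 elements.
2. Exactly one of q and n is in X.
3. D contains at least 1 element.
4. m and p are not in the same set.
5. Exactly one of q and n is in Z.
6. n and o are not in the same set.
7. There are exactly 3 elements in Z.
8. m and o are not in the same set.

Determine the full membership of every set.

X = {n}; D = {m}; Z = {o, p, q}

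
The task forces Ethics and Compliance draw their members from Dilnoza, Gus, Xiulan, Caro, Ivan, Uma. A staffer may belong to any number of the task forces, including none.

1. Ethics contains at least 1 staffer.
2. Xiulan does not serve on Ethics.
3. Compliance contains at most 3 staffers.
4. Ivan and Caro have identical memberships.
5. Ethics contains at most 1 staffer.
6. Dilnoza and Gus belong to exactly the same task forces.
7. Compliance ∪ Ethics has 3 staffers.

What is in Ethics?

Ethics = {Uma}

From (2): Xiulan ∉ Ethics.
Suppose Dilnoza ∈ Ethics: no assignment then satisfies all the clues, so Dilnoza ∉ Ethics.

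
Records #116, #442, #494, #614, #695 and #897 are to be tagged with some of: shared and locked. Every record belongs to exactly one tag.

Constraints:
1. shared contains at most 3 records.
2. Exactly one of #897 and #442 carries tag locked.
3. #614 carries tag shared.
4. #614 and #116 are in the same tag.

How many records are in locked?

3

From (3): #614 ∈ shared.
(4): #116 matches #614: #116 ∈ shared.
Suppose #494 ∈ shared: no assignment then satisfies all the clues, so #494 ∉ shared.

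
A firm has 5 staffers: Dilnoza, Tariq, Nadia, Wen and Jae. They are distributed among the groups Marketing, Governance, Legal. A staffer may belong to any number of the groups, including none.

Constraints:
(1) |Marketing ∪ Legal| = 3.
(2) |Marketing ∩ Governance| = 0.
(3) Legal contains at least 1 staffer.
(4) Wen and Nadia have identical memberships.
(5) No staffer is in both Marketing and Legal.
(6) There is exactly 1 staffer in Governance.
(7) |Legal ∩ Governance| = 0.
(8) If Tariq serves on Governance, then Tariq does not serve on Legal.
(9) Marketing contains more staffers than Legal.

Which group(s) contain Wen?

Wen: Marketing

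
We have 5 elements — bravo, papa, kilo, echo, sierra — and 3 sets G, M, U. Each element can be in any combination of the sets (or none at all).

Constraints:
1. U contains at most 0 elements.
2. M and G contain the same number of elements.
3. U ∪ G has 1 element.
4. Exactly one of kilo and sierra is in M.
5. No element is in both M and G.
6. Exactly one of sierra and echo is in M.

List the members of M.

(1): U already has 0, so the rest are out.
Suppose bravo ∈ M: no assignment then satisfies all the clues, so bravo ∉ M.

M = {sierra}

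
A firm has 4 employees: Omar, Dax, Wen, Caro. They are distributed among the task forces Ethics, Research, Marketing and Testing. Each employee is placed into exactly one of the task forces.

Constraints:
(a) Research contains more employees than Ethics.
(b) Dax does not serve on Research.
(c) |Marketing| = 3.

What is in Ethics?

Ethics = {}

From (b): Dax ∉ Research.
Suppose Omar ∈ Ethics: no assignment then satisfies all the clues, so Omar ∉ Ethics.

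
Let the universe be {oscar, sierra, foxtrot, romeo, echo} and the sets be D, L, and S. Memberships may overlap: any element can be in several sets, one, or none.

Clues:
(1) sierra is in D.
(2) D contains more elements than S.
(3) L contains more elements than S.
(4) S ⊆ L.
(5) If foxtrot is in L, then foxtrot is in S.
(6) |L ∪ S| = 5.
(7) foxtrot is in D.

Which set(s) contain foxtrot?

foxtrot: D, L, S

From (1): sierra ∈ D.
From (7): foxtrot ∈ D.
Suppose foxtrot ∉ L: no assignment then satisfies all the clues, so foxtrot ∈ L.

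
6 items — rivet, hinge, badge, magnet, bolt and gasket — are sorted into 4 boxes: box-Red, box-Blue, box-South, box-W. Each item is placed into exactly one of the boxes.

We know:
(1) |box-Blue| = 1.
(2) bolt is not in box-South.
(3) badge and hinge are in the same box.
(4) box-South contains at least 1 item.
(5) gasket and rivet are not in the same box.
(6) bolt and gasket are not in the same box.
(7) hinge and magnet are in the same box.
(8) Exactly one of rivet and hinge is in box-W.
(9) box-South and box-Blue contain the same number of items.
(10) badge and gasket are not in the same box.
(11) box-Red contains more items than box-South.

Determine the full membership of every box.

box-Red = {badge, hinge, magnet}; box-Blue = {bolt}; box-South = {gasket}; box-W = {rivet}

From (2): bolt ∉ box-South.
Suppose rivet ∈ box-Red: no assignment then satisfies all the clues, so rivet ∉ box-Red.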